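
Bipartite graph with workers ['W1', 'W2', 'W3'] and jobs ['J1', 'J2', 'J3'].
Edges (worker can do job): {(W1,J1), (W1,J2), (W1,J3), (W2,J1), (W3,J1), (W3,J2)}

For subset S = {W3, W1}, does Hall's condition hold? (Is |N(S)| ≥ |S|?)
Yes: |N(S)| = 3, |S| = 2

Subset S = {W3, W1}
Neighbors N(S) = {J1, J2, J3}

|N(S)| = 3, |S| = 2
Hall's condition: |N(S)| ≥ |S| is satisfied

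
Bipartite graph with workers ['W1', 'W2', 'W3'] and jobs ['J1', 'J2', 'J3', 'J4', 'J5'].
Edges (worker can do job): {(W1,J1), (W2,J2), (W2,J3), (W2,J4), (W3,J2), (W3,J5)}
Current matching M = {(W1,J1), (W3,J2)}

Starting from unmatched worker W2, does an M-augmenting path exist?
Yes: W2 → J3

An M-augmenting path alternates non-matching / matching edges, starting and ending at unmatched vertices.
Path: W2 → J3
(J3 is unmatched in M, so the path is augmenting.)
Flipping edges along this path would increase |M| from 2 to 3.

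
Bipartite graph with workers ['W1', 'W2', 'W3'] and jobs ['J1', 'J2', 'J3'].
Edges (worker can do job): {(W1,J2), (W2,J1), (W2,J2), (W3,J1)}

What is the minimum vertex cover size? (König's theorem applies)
Minimum vertex cover size = 2

By König's theorem: in bipartite graphs,
min vertex cover = max matching = 2

Maximum matching has size 2, so minimum vertex cover also has size 2.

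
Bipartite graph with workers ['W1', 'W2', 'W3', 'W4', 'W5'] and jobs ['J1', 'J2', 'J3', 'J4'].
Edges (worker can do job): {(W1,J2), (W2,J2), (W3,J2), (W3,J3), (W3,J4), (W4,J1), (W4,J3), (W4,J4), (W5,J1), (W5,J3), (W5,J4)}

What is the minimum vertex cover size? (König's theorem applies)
Minimum vertex cover size = 4

By König's theorem: in bipartite graphs,
min vertex cover = max matching = 4

Maximum matching has size 4, so minimum vertex cover also has size 4.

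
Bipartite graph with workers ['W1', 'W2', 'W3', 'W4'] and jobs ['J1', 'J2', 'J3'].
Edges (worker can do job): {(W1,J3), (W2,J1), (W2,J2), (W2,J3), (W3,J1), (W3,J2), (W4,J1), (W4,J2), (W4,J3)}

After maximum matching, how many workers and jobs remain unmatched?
Unmatched: 1 workers, 0 jobs

Maximum matching size: 3
Workers: 4 total, 3 matched, 1 unmatched
Jobs: 3 total, 3 matched, 0 unmatched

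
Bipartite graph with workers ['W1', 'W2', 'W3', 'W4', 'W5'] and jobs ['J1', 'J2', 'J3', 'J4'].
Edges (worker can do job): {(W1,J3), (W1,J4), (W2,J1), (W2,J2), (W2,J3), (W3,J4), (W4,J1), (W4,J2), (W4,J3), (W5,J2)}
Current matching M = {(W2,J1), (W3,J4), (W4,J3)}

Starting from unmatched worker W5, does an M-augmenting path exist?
Yes: W5 → J2

An M-augmenting path alternates non-matching / matching edges, starting and ending at unmatched vertices.
Path: W5 → J2
(J2 is unmatched in M, so the path is augmenting.)
Flipping edges along this path would increase |M| from 3 to 4.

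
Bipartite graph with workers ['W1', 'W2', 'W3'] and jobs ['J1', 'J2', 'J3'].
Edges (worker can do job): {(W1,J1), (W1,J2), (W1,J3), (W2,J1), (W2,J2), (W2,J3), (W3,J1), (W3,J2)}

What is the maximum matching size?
Maximum matching size = 3

Maximum matching: {(W1,J2), (W2,J3), (W3,J1)}
Size: 3

This assigns 3 workers to 3 distinct jobs.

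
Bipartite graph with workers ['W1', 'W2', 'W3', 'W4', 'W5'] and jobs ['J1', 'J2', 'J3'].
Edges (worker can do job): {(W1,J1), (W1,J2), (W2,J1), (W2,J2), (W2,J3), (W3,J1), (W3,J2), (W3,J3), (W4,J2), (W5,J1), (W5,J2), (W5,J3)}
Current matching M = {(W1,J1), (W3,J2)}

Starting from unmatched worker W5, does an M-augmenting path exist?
Yes: W5 → J3

An M-augmenting path alternates non-matching / matching edges, starting and ending at unmatched vertices.
Path: W5 → J3
(J3 is unmatched in M, so the path is augmenting.)
Flipping edges along this path would increase |M| from 2 to 3.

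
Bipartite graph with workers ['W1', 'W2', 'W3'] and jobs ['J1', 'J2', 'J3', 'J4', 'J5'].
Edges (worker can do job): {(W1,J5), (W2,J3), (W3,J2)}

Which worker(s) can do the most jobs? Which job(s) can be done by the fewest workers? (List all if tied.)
Most versatile: W1, W2, W3 (1 jobs); Least covered: J1, J4 (0 workers)

Worker degrees (jobs they can do): W1:1, W2:1, W3:1
Job degrees (workers who can do it): J1:0, J2:1, J3:1, J4:0, J5:1

Maximum worker degree is 1, achieved by: W1, W2, W3
Minimum job degree is 0, achieved by: J1, J4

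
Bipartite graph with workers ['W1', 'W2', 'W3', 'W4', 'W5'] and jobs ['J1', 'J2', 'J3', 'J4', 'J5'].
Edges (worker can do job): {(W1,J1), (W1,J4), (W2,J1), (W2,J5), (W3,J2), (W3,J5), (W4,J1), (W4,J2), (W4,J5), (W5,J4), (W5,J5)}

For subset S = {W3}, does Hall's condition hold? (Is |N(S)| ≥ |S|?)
Yes: |N(S)| = 2, |S| = 1

Subset S = {W3}
Neighbors N(S) = {J2, J5}

|N(S)| = 2, |S| = 1
Hall's condition: |N(S)| ≥ |S| is satisfied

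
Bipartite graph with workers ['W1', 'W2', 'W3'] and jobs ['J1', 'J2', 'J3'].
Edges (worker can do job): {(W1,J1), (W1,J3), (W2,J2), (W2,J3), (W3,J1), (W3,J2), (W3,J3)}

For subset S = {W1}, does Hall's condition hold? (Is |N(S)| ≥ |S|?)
Yes: |N(S)| = 2, |S| = 1

Subset S = {W1}
Neighbors N(S) = {J1, J3}

|N(S)| = 2, |S| = 1
Hall's condition: |N(S)| ≥ |S| is satisfied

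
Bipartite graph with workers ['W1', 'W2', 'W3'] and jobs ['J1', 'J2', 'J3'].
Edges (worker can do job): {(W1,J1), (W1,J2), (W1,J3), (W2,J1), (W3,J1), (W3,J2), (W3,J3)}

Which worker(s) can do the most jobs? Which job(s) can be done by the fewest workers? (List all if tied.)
Most versatile: W1, W3 (3 jobs); Least covered: J2, J3 (2 workers)

Worker degrees (jobs they can do): W1:3, W2:1, W3:3
Job degrees (workers who can do it): J1:3, J2:2, J3:2

Maximum worker degree is 3, achieved by: W1, W3
Minimum job degree is 2, achieved by: J2, J3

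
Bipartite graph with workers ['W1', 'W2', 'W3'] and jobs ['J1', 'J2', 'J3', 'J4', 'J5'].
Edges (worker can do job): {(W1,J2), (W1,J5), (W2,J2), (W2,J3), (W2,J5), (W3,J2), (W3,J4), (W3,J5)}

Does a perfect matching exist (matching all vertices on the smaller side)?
Yes, perfect matching exists (size 3)

Perfect matching: {(W1,J5), (W2,J3), (W3,J2)}
All 3 vertices on the smaller side are matched.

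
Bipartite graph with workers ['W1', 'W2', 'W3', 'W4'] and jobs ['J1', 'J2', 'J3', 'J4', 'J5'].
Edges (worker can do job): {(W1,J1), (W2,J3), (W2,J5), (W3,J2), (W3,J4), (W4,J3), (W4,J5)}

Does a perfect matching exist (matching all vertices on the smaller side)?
Yes, perfect matching exists (size 4)

Perfect matching: {(W1,J1), (W2,J5), (W3,J4), (W4,J3)}
All 4 vertices on the smaller side are matched.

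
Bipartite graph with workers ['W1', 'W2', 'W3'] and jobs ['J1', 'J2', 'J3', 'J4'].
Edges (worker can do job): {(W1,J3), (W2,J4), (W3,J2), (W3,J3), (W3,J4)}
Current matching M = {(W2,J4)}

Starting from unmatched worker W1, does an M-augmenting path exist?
Yes: W1 → J3

An M-augmenting path alternates non-matching / matching edges, starting and ending at unmatched vertices.
Path: W1 → J3
(J3 is unmatched in M, so the path is augmenting.)
Flipping edges along this path would increase |M| from 1 to 2.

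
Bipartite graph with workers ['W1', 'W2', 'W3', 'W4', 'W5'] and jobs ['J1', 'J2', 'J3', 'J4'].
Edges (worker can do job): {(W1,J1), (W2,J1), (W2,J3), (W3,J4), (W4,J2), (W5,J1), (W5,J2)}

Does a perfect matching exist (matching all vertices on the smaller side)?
Yes, perfect matching exists (size 4)

Perfect matching: {(W1,J1), (W2,J3), (W3,J4), (W5,J2)}
All 4 vertices on the smaller side are matched.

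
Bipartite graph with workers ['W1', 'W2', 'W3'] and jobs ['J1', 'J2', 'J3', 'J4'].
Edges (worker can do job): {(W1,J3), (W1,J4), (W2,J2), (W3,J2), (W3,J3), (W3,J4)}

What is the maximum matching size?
Maximum matching size = 3

Maximum matching: {(W1,J4), (W2,J2), (W3,J3)}
Size: 3

This assigns 3 workers to 3 distinct jobs.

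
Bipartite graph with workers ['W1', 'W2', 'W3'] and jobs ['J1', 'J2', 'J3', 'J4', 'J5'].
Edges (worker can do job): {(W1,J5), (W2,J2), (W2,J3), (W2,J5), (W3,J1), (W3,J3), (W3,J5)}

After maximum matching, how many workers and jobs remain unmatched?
Unmatched: 0 workers, 2 jobs

Maximum matching size: 3
Workers: 3 total, 3 matched, 0 unmatched
Jobs: 5 total, 3 matched, 2 unmatched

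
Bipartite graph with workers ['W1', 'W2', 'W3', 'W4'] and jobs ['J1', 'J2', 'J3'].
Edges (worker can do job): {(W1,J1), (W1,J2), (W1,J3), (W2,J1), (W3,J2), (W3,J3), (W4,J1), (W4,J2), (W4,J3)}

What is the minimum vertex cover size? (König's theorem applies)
Minimum vertex cover size = 3

By König's theorem: in bipartite graphs,
min vertex cover = max matching = 3

Maximum matching has size 3, so minimum vertex cover also has size 3.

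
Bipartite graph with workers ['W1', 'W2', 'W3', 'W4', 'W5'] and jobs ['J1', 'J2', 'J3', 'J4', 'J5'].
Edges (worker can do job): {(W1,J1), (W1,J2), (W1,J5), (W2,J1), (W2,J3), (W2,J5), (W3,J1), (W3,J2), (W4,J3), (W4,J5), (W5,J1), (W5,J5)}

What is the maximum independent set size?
Maximum independent set = 6

By König's theorem:
- Min vertex cover = Max matching = 4
- Max independent set = Total vertices - Min vertex cover
- Max independent set = 10 - 4 = 6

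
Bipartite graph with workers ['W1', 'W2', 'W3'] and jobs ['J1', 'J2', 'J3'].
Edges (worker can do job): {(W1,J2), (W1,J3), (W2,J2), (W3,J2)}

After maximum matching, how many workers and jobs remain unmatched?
Unmatched: 1 workers, 1 jobs

Maximum matching size: 2
Workers: 3 total, 2 matched, 1 unmatched
Jobs: 3 total, 2 matched, 1 unmatched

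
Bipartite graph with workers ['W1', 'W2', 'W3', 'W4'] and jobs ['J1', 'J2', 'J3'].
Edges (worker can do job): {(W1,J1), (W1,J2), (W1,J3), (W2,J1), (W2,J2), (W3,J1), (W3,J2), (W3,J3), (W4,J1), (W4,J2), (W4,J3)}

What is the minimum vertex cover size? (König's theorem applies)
Minimum vertex cover size = 3

By König's theorem: in bipartite graphs,
min vertex cover = max matching = 3

Maximum matching has size 3, so minimum vertex cover also has size 3.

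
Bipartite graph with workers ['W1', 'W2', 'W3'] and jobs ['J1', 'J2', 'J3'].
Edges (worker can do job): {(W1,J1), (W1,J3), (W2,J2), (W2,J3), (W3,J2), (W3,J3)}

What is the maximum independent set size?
Maximum independent set = 3

By König's theorem:
- Min vertex cover = Max matching = 3
- Max independent set = Total vertices - Min vertex cover
- Max independent set = 6 - 3 = 3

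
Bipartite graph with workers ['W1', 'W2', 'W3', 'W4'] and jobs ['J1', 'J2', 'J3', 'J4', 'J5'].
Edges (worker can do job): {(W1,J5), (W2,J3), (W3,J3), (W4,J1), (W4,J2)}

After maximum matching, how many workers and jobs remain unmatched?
Unmatched: 1 workers, 2 jobs

Maximum matching size: 3
Workers: 4 total, 3 matched, 1 unmatched
Jobs: 5 total, 3 matched, 2 unmatched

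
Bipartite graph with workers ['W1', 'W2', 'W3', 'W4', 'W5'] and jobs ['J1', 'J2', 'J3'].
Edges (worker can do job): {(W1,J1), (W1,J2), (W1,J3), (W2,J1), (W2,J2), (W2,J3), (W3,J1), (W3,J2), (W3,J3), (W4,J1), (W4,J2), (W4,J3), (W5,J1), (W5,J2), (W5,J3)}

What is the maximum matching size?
Maximum matching size = 3

Maximum matching: {(W3,J3), (W4,J2), (W5,J1)}
Size: 3

This assigns 3 workers to 3 distinct jobs.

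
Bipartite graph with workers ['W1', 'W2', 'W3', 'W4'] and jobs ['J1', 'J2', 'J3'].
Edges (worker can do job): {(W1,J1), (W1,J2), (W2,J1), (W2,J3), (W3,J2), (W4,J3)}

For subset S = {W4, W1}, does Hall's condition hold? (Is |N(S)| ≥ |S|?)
Yes: |N(S)| = 3, |S| = 2

Subset S = {W4, W1}
Neighbors N(S) = {J1, J2, J3}

|N(S)| = 3, |S| = 2
Hall's condition: |N(S)| ≥ |S| is satisfied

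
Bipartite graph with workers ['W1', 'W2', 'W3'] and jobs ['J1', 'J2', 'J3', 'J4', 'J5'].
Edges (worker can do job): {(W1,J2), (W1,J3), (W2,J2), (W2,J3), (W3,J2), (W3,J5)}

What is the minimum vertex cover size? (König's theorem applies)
Minimum vertex cover size = 3

By König's theorem: in bipartite graphs,
min vertex cover = max matching = 3

Maximum matching has size 3, so minimum vertex cover also has size 3.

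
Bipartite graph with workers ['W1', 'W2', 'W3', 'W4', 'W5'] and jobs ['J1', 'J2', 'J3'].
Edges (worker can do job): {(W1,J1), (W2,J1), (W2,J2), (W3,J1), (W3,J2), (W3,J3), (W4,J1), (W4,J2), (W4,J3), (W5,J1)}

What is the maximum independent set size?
Maximum independent set = 5

By König's theorem:
- Min vertex cover = Max matching = 3
- Max independent set = Total vertices - Min vertex cover
- Max independent set = 8 - 3 = 5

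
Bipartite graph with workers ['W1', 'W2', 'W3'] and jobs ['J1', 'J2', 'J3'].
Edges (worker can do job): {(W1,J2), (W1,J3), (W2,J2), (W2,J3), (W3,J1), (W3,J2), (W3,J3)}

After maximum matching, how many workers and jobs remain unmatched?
Unmatched: 0 workers, 0 jobs

Maximum matching size: 3
Workers: 3 total, 3 matched, 0 unmatched
Jobs: 3 total, 3 matched, 0 unmatched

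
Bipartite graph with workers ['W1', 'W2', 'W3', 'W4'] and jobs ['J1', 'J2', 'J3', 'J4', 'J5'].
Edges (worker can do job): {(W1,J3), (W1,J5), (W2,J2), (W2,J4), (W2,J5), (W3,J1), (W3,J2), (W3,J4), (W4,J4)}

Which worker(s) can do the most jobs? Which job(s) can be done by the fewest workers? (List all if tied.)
Most versatile: W2, W3 (3 jobs); Least covered: J1, J3 (1 workers)

Worker degrees (jobs they can do): W1:2, W2:3, W3:3, W4:1
Job degrees (workers who can do it): J1:1, J2:2, J3:1, J4:3, J5:2

Maximum worker degree is 3, achieved by: W2, W3
Minimum job degree is 1, achieved by: J1, J3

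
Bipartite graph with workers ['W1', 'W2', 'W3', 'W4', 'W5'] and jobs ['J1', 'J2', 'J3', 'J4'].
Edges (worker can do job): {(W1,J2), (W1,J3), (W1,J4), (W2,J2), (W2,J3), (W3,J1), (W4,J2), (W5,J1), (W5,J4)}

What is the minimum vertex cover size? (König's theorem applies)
Minimum vertex cover size = 4

By König's theorem: in bipartite graphs,
min vertex cover = max matching = 4

Maximum matching has size 4, so minimum vertex cover also has size 4.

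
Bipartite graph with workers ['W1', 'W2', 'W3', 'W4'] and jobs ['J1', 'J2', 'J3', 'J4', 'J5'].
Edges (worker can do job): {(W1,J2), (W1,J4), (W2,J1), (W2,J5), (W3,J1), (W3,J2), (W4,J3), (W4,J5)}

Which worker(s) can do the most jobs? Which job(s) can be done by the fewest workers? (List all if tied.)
Most versatile: W1, W2, W3, W4 (2 jobs); Least covered: J3, J4 (1 workers)

Worker degrees (jobs they can do): W1:2, W2:2, W3:2, W4:2
Job degrees (workers who can do it): J1:2, J2:2, J3:1, J4:1, J5:2

Maximum worker degree is 2, achieved by: W1, W2, W3, W4
Minimum job degree is 1, achieved by: J3, J4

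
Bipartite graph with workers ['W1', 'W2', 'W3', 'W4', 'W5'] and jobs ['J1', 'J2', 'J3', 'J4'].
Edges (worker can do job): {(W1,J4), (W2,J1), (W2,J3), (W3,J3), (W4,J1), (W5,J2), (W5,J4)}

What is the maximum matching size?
Maximum matching size = 4

Maximum matching: {(W1,J4), (W3,J3), (W4,J1), (W5,J2)}
Size: 4

This assigns 4 workers to 4 distinct jobs.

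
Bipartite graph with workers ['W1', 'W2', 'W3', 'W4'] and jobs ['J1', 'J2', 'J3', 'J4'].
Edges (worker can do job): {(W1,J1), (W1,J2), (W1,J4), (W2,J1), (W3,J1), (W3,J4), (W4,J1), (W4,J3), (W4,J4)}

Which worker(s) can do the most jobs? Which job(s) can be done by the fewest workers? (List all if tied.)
Most versatile: W1, W4 (3 jobs); Least covered: J2, J3 (1 workers)

Worker degrees (jobs they can do): W1:3, W2:1, W3:2, W4:3
Job degrees (workers who can do it): J1:4, J2:1, J3:1, J4:3

Maximum worker degree is 3, achieved by: W1, W4
Minimum job degree is 1, achieved by: J2, J3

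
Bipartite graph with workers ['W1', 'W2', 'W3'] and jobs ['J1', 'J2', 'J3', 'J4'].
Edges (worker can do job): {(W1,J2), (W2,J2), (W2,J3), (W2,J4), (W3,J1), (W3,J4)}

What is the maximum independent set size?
Maximum independent set = 4

By König's theorem:
- Min vertex cover = Max matching = 3
- Max independent set = Total vertices - Min vertex cover
- Max independent set = 7 - 3 = 4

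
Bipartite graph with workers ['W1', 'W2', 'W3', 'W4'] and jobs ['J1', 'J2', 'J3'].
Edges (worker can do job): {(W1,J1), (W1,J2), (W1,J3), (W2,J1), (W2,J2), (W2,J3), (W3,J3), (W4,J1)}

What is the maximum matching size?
Maximum matching size = 3

Maximum matching: {(W1,J2), (W3,J3), (W4,J1)}
Size: 3

This assigns 3 workers to 3 distinct jobs.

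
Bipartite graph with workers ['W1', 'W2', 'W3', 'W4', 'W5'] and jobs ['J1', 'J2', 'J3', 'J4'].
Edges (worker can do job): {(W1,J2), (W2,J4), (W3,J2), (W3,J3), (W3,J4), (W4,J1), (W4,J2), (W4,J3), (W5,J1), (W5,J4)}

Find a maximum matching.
Matching: {(W2,J4), (W3,J3), (W4,J2), (W5,J1)}

Maximum matching (size 4):
  W2 → J4
  W3 → J3
  W4 → J2
  W5 → J1

Each worker is assigned to at most one job, and each job to at most one worker.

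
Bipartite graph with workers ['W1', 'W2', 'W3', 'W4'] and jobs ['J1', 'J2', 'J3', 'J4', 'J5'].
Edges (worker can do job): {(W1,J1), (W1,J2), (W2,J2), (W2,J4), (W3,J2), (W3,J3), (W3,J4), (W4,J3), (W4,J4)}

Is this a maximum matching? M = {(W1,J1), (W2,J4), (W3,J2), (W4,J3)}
Yes, size 4 is maximum

Proposed matching has size 4.
Maximum matching size for this graph: 4.

This is a maximum matching.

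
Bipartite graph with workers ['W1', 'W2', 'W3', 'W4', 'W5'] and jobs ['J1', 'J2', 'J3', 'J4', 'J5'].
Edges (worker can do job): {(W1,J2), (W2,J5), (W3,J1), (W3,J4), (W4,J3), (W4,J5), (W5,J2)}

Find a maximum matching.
Matching: {(W2,J5), (W3,J1), (W4,J3), (W5,J2)}

Maximum matching (size 4):
  W2 → J5
  W3 → J1
  W4 → J3
  W5 → J2

Each worker is assigned to at most one job, and each job to at most one worker.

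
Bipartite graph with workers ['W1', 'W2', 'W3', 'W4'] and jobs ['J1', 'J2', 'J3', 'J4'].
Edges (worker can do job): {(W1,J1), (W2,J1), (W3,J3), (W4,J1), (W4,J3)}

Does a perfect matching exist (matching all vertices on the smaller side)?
No, maximum matching has size 2 < 4

Maximum matching has size 2, need 4 for perfect matching.
Unmatched workers: ['W3', 'W2']
Unmatched jobs: ['J2', 'J4']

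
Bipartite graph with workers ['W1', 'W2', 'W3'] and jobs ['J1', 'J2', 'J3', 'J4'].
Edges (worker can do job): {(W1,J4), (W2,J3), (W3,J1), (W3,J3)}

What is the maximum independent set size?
Maximum independent set = 4

By König's theorem:
- Min vertex cover = Max matching = 3
- Max independent set = Total vertices - Min vertex cover
- Max independent set = 7 - 3 = 4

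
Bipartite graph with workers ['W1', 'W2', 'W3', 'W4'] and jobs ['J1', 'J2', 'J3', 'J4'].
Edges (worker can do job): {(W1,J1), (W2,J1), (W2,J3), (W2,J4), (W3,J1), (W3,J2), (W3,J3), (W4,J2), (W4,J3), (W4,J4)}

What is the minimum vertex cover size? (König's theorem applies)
Minimum vertex cover size = 4

By König's theorem: in bipartite graphs,
min vertex cover = max matching = 4

Maximum matching has size 4, so minimum vertex cover also has size 4.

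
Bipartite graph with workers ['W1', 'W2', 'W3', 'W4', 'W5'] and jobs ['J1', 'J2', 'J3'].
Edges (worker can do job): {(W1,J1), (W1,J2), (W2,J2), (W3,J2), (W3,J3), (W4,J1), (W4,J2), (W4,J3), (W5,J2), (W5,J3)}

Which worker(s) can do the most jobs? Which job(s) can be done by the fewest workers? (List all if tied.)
Most versatile: W4 (3 jobs); Least covered: J1 (2 workers)

Worker degrees (jobs they can do): W1:2, W2:1, W3:2, W4:3, W5:2
Job degrees (workers who can do it): J1:2, J2:5, J3:3

Maximum worker degree is 3, achieved by: W4
Minimum job degree is 2, achieved by: J1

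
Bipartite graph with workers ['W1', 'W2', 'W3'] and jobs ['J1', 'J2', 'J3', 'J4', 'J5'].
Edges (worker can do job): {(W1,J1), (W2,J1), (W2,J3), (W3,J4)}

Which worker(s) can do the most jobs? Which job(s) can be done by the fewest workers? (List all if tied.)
Most versatile: W2 (2 jobs); Least covered: J2, J5 (0 workers)

Worker degrees (jobs they can do): W1:1, W2:2, W3:1
Job degrees (workers who can do it): J1:2, J2:0, J3:1, J4:1, J5:0

Maximum worker degree is 2, achieved by: W2
Minimum job degree is 0, achieved by: J2, J5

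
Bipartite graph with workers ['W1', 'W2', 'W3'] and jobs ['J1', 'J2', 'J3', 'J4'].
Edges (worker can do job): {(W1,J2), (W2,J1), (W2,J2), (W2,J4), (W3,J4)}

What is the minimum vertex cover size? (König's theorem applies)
Minimum vertex cover size = 3

By König's theorem: in bipartite graphs,
min vertex cover = max matching = 3

Maximum matching has size 3, so minimum vertex cover also has size 3.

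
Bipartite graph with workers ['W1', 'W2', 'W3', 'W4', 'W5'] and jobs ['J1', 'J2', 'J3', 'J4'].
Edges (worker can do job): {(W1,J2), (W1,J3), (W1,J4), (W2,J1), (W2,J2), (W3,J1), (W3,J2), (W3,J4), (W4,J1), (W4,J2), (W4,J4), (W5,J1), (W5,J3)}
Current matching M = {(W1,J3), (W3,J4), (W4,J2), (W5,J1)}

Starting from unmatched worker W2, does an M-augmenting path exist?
No augmenting path from W2

Alternating search from W2 reaches jobs: {J1, J2, J3, J4}.
Every reachable job is already matched in M, and following those matched edges back to workers exposes no further unvisited jobs.
No M-augmenting path from W2 exists.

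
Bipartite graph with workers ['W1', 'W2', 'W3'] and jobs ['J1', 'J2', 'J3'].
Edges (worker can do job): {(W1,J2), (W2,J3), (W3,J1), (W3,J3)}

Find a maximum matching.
Matching: {(W1,J2), (W2,J3), (W3,J1)}

Maximum matching (size 3):
  W1 → J2
  W2 → J3
  W3 → J1

Each worker is assigned to at most one job, and each job to at most one worker.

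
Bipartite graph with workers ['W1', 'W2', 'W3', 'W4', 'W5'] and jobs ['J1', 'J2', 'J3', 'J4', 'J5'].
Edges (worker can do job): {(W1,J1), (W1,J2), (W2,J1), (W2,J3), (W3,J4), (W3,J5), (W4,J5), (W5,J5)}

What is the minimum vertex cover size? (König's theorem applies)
Minimum vertex cover size = 4

By König's theorem: in bipartite graphs,
min vertex cover = max matching = 4

Maximum matching has size 4, so minimum vertex cover also has size 4.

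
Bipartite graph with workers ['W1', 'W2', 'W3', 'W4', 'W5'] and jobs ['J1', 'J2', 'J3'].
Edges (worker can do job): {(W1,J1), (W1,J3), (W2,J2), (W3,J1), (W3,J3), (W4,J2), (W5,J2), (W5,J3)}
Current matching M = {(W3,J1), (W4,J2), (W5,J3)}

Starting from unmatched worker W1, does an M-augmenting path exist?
No augmenting path from W1

Alternating search from W1 reaches jobs: {J1, J2, J3}.
Every reachable job is already matched in M, and following those matched edges back to workers exposes no further unvisited jobs.
No M-augmenting path from W1 exists.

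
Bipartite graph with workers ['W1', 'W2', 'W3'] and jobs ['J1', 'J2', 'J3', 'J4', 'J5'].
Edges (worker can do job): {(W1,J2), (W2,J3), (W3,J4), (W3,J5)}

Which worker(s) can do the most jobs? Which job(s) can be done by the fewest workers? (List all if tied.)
Most versatile: W3 (2 jobs); Least covered: J1 (0 workers)

Worker degrees (jobs they can do): W1:1, W2:1, W3:2
Job degrees (workers who can do it): J1:0, J2:1, J3:1, J4:1, J5:1

Maximum worker degree is 2, achieved by: W3
Minimum job degree is 0, achieved by: J1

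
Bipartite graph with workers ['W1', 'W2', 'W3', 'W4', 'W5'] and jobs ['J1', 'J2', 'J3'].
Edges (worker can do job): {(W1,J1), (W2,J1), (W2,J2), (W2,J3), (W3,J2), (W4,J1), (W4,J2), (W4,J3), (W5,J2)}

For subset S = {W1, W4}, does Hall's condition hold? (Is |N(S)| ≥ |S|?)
Yes: |N(S)| = 3, |S| = 2

Subset S = {W1, W4}
Neighbors N(S) = {J1, J2, J3}

|N(S)| = 3, |S| = 2
Hall's condition: |N(S)| ≥ |S| is satisfied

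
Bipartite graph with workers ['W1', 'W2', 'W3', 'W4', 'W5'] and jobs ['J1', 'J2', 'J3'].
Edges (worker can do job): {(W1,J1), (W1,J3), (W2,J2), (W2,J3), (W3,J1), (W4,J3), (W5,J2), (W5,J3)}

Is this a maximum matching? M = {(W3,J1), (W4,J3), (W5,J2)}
Yes, size 3 is maximum

Proposed matching has size 3.
Maximum matching size for this graph: 3.

This is a maximum matching.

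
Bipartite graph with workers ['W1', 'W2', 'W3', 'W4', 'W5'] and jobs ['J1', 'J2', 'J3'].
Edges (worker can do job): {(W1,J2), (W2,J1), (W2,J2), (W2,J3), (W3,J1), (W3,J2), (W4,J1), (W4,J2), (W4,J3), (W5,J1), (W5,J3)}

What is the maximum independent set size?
Maximum independent set = 5

By König's theorem:
- Min vertex cover = Max matching = 3
- Max independent set = Total vertices - Min vertex cover
- Max independent set = 8 - 3 = 5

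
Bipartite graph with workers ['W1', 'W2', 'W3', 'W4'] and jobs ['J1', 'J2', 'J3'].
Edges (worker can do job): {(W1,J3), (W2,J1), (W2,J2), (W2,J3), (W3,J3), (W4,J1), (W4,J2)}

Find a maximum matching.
Matching: {(W2,J2), (W3,J3), (W4,J1)}

Maximum matching (size 3):
  W2 → J2
  W3 → J3
  W4 → J1

Each worker is assigned to at most one job, and each job to at most one worker.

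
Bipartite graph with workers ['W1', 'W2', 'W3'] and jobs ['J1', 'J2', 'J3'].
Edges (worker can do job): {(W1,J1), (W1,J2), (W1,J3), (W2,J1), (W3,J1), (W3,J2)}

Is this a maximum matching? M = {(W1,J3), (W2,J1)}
No, size 2 is not maximum

Proposed matching has size 2.
Maximum matching size for this graph: 3.

This is NOT maximum - can be improved to size 3.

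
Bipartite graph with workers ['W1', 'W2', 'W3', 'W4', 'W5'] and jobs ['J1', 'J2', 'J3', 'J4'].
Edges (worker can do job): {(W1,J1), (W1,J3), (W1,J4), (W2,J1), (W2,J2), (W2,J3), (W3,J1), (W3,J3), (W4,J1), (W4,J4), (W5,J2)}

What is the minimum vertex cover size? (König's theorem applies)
Minimum vertex cover size = 4

By König's theorem: in bipartite graphs,
min vertex cover = max matching = 4

Maximum matching has size 4, so minimum vertex cover also has size 4.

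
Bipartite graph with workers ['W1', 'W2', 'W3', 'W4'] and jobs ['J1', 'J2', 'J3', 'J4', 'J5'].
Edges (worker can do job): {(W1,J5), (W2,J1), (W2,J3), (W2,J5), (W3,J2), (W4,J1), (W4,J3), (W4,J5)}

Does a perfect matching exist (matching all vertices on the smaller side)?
Yes, perfect matching exists (size 4)

Perfect matching: {(W1,J5), (W2,J1), (W3,J2), (W4,J3)}
All 4 vertices on the smaller side are matched.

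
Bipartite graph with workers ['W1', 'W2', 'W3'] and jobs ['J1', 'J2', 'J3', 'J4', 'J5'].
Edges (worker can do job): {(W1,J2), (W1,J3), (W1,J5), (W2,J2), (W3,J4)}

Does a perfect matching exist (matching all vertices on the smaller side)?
Yes, perfect matching exists (size 3)

Perfect matching: {(W1,J5), (W2,J2), (W3,J4)}
All 3 vertices on the smaller side are matched.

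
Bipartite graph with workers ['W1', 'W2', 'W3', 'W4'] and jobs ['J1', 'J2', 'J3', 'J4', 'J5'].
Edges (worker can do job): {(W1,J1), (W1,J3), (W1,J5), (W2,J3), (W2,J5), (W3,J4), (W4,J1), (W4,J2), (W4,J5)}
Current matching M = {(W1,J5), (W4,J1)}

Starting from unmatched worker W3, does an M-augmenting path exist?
Yes: W3 → J4

An M-augmenting path alternates non-matching / matching edges, starting and ending at unmatched vertices.
Path: W3 → J4
(J4 is unmatched in M, so the path is augmenting.)
Flipping edges along this path would increase |M| from 2 to 3.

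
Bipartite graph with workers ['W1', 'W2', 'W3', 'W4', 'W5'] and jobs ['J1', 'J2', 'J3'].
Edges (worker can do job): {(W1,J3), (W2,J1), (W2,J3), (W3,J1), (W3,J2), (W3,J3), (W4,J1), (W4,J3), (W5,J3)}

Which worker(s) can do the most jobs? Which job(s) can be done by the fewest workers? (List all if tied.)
Most versatile: W3 (3 jobs); Least covered: J2 (1 workers)

Worker degrees (jobs they can do): W1:1, W2:2, W3:3, W4:2, W5:1
Job degrees (workers who can do it): J1:3, J2:1, J3:5

Maximum worker degree is 3, achieved by: W3
Minimum job degree is 1, achieved by: J2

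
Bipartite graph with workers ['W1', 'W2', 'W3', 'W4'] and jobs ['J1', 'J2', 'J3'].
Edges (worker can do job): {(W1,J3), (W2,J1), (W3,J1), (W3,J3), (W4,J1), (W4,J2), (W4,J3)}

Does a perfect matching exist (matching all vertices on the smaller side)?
Yes, perfect matching exists (size 3)

Perfect matching: {(W1,J3), (W3,J1), (W4,J2)}
All 3 vertices on the smaller side are matched.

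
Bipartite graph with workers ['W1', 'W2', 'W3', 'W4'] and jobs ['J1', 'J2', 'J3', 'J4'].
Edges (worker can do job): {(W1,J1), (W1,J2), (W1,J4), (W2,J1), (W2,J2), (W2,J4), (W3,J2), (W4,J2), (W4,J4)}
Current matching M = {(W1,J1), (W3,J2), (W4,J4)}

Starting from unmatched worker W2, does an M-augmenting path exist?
No augmenting path from W2

Alternating search from W2 reaches jobs: {J1, J2, J4}.
Every reachable job is already matched in M, and following those matched edges back to workers exposes no further unvisited jobs.
No M-augmenting path from W2 exists.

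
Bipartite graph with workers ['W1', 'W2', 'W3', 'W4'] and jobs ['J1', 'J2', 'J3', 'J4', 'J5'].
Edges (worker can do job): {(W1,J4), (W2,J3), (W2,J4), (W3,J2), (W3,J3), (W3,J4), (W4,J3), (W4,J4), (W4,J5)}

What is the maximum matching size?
Maximum matching size = 4

Maximum matching: {(W1,J4), (W2,J3), (W3,J2), (W4,J5)}
Size: 4

This assigns 4 workers to 4 distinct jobs.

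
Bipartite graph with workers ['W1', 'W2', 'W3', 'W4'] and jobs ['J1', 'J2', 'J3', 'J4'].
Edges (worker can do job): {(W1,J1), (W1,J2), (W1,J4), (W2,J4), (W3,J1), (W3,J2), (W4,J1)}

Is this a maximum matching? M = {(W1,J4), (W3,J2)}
No, size 2 is not maximum

Proposed matching has size 2.
Maximum matching size for this graph: 3.

This is NOT maximum - can be improved to size 3.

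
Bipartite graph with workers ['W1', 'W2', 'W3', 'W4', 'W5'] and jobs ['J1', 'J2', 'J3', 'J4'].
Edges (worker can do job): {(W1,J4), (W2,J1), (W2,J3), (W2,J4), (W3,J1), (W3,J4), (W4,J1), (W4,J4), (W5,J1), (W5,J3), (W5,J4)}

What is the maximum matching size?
Maximum matching size = 3

Maximum matching: {(W2,J3), (W3,J1), (W5,J4)}
Size: 3

This assigns 3 workers to 3 distinct jobs.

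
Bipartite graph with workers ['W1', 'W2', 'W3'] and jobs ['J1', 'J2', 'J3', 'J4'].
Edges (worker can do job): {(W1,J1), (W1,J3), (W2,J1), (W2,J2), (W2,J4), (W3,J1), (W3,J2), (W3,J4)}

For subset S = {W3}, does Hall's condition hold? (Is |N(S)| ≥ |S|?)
Yes: |N(S)| = 3, |S| = 1

Subset S = {W3}
Neighbors N(S) = {J1, J2, J4}

|N(S)| = 3, |S| = 1
Hall's condition: |N(S)| ≥ |S| is satisfied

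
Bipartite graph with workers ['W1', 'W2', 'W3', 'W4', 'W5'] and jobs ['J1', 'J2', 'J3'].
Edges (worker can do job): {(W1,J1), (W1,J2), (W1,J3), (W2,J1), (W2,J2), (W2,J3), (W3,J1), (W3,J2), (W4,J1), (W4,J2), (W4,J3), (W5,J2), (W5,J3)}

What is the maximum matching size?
Maximum matching size = 3

Maximum matching: {(W3,J2), (W4,J1), (W5,J3)}
Size: 3

This assigns 3 workers to 3 distinct jobs.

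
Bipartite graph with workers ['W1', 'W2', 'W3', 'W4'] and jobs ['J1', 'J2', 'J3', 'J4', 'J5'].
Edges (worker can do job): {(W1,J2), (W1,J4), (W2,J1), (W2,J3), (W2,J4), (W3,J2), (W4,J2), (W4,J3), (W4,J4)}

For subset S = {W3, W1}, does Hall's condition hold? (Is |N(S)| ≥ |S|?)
Yes: |N(S)| = 2, |S| = 2

Subset S = {W3, W1}
Neighbors N(S) = {J2, J4}

|N(S)| = 2, |S| = 2
Hall's condition: |N(S)| ≥ |S| is satisfied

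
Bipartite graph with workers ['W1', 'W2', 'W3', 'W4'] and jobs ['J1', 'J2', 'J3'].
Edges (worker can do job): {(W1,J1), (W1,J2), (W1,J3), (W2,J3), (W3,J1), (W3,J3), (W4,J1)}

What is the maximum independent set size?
Maximum independent set = 4

By König's theorem:
- Min vertex cover = Max matching = 3
- Max independent set = Total vertices - Min vertex cover
- Max independent set = 7 - 3 = 4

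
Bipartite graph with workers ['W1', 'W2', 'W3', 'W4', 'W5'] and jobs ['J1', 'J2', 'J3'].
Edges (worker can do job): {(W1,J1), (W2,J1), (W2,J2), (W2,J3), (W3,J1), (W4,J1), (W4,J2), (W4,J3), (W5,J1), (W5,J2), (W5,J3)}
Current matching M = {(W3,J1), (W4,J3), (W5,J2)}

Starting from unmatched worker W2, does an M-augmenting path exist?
No augmenting path from W2

Alternating search from W2 reaches jobs: {J1, J2, J3}.
Every reachable job is already matched in M, and following those matched edges back to workers exposes no further unvisited jobs.
No M-augmenting path from W2 exists.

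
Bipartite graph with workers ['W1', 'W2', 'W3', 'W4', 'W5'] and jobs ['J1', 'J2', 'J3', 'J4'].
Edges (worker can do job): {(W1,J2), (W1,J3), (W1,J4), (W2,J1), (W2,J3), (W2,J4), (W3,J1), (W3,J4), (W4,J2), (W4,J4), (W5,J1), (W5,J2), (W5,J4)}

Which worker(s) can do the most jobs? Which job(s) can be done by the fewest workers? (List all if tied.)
Most versatile: W1, W2, W5 (3 jobs); Least covered: J3 (2 workers)

Worker degrees (jobs they can do): W1:3, W2:3, W3:2, W4:2, W5:3
Job degrees (workers who can do it): J1:3, J2:3, J3:2, J4:5

Maximum worker degree is 3, achieved by: W1, W2, W5
Minimum job degree is 2, achieved by: J3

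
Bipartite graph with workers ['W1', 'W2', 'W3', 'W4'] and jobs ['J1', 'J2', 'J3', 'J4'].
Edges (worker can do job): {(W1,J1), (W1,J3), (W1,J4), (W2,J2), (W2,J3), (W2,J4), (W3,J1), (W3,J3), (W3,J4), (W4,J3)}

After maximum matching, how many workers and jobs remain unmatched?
Unmatched: 0 workers, 0 jobs

Maximum matching size: 4
Workers: 4 total, 4 matched, 0 unmatched
Jobs: 4 total, 4 matched, 0 unmatched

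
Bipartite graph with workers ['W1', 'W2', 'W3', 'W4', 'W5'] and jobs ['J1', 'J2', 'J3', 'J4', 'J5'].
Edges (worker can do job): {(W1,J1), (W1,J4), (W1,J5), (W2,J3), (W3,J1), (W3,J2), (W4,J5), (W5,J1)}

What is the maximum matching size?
Maximum matching size = 5

Maximum matching: {(W1,J4), (W2,J3), (W3,J2), (W4,J5), (W5,J1)}
Size: 5

This assigns 5 workers to 5 distinct jobs.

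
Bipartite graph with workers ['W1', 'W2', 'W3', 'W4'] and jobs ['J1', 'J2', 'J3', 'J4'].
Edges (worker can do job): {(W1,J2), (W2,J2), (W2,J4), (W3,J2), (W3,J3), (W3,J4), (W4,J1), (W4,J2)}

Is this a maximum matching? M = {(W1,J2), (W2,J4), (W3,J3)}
No, size 3 is not maximum

Proposed matching has size 3.
Maximum matching size for this graph: 4.

This is NOT maximum - can be improved to size 4.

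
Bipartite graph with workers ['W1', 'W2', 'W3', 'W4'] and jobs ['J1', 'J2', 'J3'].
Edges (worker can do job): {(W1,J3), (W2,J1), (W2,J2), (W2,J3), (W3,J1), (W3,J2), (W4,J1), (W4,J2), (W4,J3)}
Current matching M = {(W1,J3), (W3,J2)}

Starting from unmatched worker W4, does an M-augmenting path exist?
Yes: W4 → J1

An M-augmenting path alternates non-matching / matching edges, starting and ending at unmatched vertices.
Path: W4 → J1
(J1 is unmatched in M, so the path is augmenting.)
Flipping edges along this path would increase |M| from 2 to 3.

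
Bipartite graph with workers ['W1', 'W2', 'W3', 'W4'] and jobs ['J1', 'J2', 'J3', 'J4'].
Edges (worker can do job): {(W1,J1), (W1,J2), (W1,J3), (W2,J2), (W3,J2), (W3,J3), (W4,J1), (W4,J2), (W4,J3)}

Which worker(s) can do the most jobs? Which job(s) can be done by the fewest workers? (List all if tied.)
Most versatile: W1, W4 (3 jobs); Least covered: J4 (0 workers)

Worker degrees (jobs they can do): W1:3, W2:1, W3:2, W4:3
Job degrees (workers who can do it): J1:2, J2:4, J3:3, J4:0

Maximum worker degree is 3, achieved by: W1, W4
Minimum job degree is 0, achieved by: J4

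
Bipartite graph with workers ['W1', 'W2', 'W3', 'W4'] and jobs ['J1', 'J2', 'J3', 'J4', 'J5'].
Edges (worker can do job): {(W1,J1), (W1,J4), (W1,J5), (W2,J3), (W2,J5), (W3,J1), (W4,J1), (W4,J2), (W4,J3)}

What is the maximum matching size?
Maximum matching size = 4

Maximum matching: {(W1,J4), (W2,J3), (W3,J1), (W4,J2)}
Size: 4

This assigns 4 workers to 4 distinct jobs.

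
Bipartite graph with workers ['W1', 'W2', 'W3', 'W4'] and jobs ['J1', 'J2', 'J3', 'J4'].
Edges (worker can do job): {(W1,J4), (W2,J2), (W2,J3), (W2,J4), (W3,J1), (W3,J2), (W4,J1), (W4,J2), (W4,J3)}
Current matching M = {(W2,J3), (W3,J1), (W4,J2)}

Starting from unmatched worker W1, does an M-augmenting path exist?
Yes: W1 → J4

An M-augmenting path alternates non-matching / matching edges, starting and ending at unmatched vertices.
Path: W1 → J4
(J4 is unmatched in M, so the path is augmenting.)
Flipping edges along this path would increase |M| from 3 to 4.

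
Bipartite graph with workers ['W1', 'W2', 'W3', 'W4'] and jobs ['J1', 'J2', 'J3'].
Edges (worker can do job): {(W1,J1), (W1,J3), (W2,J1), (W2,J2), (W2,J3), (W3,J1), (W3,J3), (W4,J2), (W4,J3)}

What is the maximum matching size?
Maximum matching size = 3

Maximum matching: {(W1,J3), (W3,J1), (W4,J2)}
Size: 3

This assigns 3 workers to 3 distinct jobs.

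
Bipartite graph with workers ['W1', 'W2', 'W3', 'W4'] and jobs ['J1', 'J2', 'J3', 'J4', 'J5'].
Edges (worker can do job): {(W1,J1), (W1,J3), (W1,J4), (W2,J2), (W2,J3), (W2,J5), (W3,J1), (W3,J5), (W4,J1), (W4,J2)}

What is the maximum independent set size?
Maximum independent set = 5

By König's theorem:
- Min vertex cover = Max matching = 4
- Max independent set = Total vertices - Min vertex cover
- Max independent set = 9 - 4 = 5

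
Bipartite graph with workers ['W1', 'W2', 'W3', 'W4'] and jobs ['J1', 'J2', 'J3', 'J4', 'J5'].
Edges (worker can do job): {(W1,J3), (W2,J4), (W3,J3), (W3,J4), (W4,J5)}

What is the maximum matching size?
Maximum matching size = 3

Maximum matching: {(W2,J4), (W3,J3), (W4,J5)}
Size: 3

This assigns 3 workers to 3 distinct jobs.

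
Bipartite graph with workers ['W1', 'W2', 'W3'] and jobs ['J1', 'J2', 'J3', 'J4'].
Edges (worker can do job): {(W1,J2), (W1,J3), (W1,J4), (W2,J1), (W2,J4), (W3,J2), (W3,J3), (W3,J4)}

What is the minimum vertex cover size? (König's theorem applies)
Minimum vertex cover size = 3

By König's theorem: in bipartite graphs,
min vertex cover = max matching = 3

Maximum matching has size 3, so minimum vertex cover also has size 3.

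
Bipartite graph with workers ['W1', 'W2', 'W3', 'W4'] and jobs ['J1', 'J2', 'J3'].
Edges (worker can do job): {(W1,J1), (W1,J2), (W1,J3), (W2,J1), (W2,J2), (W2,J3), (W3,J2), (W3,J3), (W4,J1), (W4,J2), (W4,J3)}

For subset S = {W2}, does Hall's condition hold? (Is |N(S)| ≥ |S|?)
Yes: |N(S)| = 3, |S| = 1

Subset S = {W2}
Neighbors N(S) = {J1, J2, J3}

|N(S)| = 3, |S| = 1
Hall's condition: |N(S)| ≥ |S| is satisfied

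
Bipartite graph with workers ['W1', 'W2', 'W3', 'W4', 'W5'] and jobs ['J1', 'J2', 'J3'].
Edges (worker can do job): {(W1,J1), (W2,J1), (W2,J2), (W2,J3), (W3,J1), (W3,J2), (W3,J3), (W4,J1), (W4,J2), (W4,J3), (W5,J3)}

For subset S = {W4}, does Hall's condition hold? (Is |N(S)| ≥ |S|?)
Yes: |N(S)| = 3, |S| = 1

Subset S = {W4}
Neighbors N(S) = {J1, J2, J3}

|N(S)| = 3, |S| = 1
Hall's condition: |N(S)| ≥ |S| is satisfied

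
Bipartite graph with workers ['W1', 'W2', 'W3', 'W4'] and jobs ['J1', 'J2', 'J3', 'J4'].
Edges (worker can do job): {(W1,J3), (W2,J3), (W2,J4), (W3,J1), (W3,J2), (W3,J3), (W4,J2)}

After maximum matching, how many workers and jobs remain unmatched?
Unmatched: 0 workers, 0 jobs

Maximum matching size: 4
Workers: 4 total, 4 matched, 0 unmatched
Jobs: 4 total, 4 matched, 0 unmatched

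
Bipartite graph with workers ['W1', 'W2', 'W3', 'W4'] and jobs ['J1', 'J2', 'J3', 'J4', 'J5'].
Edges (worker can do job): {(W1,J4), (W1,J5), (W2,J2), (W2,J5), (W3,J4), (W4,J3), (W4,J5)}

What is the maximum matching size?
Maximum matching size = 4

Maximum matching: {(W1,J5), (W2,J2), (W3,J4), (W4,J3)}
Size: 4

This assigns 4 workers to 4 distinct jobs.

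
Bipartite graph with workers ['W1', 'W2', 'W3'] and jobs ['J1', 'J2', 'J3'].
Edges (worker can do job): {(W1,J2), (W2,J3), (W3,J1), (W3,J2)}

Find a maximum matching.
Matching: {(W1,J2), (W2,J3), (W3,J1)}

Maximum matching (size 3):
  W1 → J2
  W2 → J3
  W3 → J1

Each worker is assigned to at most one job, and each job to at most one worker.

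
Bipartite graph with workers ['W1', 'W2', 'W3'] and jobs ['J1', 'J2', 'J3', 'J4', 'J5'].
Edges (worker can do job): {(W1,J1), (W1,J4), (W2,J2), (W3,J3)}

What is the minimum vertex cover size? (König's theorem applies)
Minimum vertex cover size = 3

By König's theorem: in bipartite graphs,
min vertex cover = max matching = 3

Maximum matching has size 3, so minimum vertex cover also has size 3.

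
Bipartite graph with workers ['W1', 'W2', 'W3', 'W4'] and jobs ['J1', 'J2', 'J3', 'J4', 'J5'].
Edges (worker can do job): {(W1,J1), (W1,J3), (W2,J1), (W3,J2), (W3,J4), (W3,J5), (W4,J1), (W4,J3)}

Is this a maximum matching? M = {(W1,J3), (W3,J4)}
No, size 2 is not maximum

Proposed matching has size 2.
Maximum matching size for this graph: 3.

This is NOT maximum - can be improved to size 3.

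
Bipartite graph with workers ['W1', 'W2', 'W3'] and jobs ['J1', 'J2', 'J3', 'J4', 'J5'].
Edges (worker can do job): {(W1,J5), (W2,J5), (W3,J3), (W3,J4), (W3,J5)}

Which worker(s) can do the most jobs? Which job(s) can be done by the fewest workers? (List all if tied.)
Most versatile: W3 (3 jobs); Least covered: J1, J2 (0 workers)

Worker degrees (jobs they can do): W1:1, W2:1, W3:3
Job degrees (workers who can do it): J1:0, J2:0, J3:1, J4:1, J5:3

Maximum worker degree is 3, achieved by: W3
Minimum job degree is 0, achieved by: J1, J2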